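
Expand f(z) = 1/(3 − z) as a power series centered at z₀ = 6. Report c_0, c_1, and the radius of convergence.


Let w = z − z₀, so z = z₀ + w.
Then 3 − z = 3 − (z₀ + w) = (3 − z₀) − w = -3 − w.
f(z) = 1/(-3 − w) = (1/(-3)) · 1/(1 − w/(-3)) = Σ_{n≥0} w^n / (-3)^(n+1).
So c_n = 1/(-3)^(n+1):
  c_0 = 1/(-3)^1 = -1/3.
  c_1 = 1/(-3)^2 = 1/9.
The series is valid for |w/d| < 1, i.e. |z − z₀| < |d|.
Radius of convergence: R = |3 − z₀| = |-3| = 3 (distance from z₀ to the singularity z = 3).

c_0 = -1/3, c_1 = 1/9; R = 3.


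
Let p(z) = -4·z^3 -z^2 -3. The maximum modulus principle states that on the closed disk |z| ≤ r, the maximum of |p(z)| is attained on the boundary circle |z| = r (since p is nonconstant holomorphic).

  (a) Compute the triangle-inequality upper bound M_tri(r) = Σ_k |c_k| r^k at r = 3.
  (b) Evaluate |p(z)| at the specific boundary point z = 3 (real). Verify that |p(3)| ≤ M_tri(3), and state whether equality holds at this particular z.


Coefficients: c_0 = -3, c_1 = 0, c_2 = -1, c_3 = -4. Radius r = 3.
Part (a). Triangle bound: M_tri(r) = Σ_k |c_k| r^k
  = |-3|·3^0 + |0|·3^1 + |-1|·3^2 + |-4|·3^3
  = 3 + 0 + 9 + 108 = 120.
This bounds M(r) := max_{|z|=r} |p(z)| from above; equality holds iff all terms c_k z^k can be made to align in phase at a single z on |z|=r.
Part (b). At z = 3 (real, on the circle |z| = r):
  p(3) = (-3)·3^0 + (0)·3^1 + (-1)·3^2 + (-4)·3^3 = -120.
  |p(3)| = 120.
Since all nonzero coefficients share the same sign, |p(3)| = 120 = M_tri(3); the triangle bound is attained at z = 3, so in fact M(r) = 120.

M_tri(3) = 120; |p(3)| = 120; equality at z=3: yes.


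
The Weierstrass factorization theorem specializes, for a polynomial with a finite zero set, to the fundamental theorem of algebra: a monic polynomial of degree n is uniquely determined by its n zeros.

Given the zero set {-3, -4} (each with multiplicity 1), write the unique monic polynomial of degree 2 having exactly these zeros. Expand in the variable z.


The polynomial is p(z) = ∏_{α ∈ S} (z − α), where S = {-3, -4}.
Expanding the product yields: p(z) = z^2 + 7·z + 12.
The resulting polynomial has degree 2 and real coefficients as required.

p(z) = z^2 + 7·z + 12.


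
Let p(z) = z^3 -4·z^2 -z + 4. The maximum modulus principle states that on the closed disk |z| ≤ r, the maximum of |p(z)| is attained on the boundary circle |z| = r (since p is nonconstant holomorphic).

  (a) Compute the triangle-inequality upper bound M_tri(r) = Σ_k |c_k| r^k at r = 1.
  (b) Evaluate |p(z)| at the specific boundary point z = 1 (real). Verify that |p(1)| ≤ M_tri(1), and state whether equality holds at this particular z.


Coefficients: c_0 = 4, c_1 = -1, c_2 = -4, c_3 = 1. Radius r = 1.
Part (a). Triangle bound: M_tri(r) = Σ_k |c_k| r^k
  = |4|·1^0 + |-1|·1^1 + |-4|·1^2 + |1|·1^3
  = 4 + 1 + 4 + 1 = 10.
This bounds M(r) := max_{|z|=r} |p(z)| from above; equality holds iff all terms c_k z^k can be made to align in phase at a single z on |z|=r.
Part (b). At z = 1 (real, on the circle |z| = r):
  p(1) = (4)·1^0 + (-1)·1^1 + (-4)·1^2 + (1)·1^3 = 0.
  |p(1)| = 0.
Check: |p(1)| = 0 ≤ 10 = M_tri(1). ✓ Equality does not hold at z = 1 (the coefficients have mixed signs, so the terms do not all align in phase there).

M_tri(1) = 10; |p(1)| = 0; equality at z=1: no.


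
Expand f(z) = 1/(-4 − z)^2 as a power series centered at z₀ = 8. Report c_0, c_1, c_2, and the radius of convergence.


Let w = z − z₀, so z = z₀ + w.
Then -4 − z = -4 − (z₀ + w) = (-4 − z₀) − w = -12 − w.
f(z) = 1/(-12 − w)^2 = (1/(-12)^2) · (1 − w/(-12))^{−2}.
By the binomial series (1−u)^{−2} = Σ_{n≥0} C(n+1, 1) u^n for |u|<1, with u = w/(-12):
  c_n = C(n+1, 1) / (-12)^(n+2).
  c_0 = 1/(-12)^2 = 1/144.
  c_1 = 2/(-12)^3 = -1/864.
  c_2 = 3/(-12)^4 = 1/6912.
The series is valid for |w/d| < 1, i.e. |z − z₀| < |d|.
Radius of convergence: R = |-4 − z₀| = |-12| = 12 (distance from z₀ to the singularity z = -4).

c_0 = 1/144, c_1 = -1/864, c_2 = 1/6912; R = 12.


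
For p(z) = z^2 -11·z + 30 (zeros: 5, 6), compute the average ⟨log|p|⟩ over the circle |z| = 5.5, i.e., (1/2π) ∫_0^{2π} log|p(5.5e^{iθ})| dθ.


Zeros: 5, 6; r = 5.5.
Inside |z| < r: 5. Outside (|z| ≥ r): 6.
p(0) = 30, so log|p(0)| = log(30) = 3.4012.
Apply Jensen: I(r) = log|p(0)| + Σ_k log(r/|z_k|), summed over zeros inside |z| < r.
  log(r/|z_k|) for z_k = 5: log(5.5/5) = 0.0953
  Outside zeros (6) contribute nothing to the Jensen sum.
Sum over inside zeros: 0.0953.
I(r) = log|p(0)| + (inside sum) = 3.4012 + 0.0953 = 3.4965.
Note: since some zeros are outside |z| ≤ r, the simplified n·log(r) form does NOT apply — only the inside zeros contribute.

I(r) ≈ 3.4965.


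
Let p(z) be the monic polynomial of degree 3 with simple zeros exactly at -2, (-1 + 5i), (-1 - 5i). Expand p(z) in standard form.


The polynomial is p(z) = ∏_{α ∈ S} (z − α), where S = {-2, (-1 + 5i), (-1 - 5i)}.
Expanding the product yields: p(z) = z^3 + 4·z^2 + 30·z + 52.
Note conjugate pairs combine to real quadratics: (z − (-1+5i))(z − (-1−5i)) = z² + 2z + 26.
The resulting polynomial has degree 3 and real coefficients as required.

p(z) = z^3 + 4·z^2 + 30·z + 52.


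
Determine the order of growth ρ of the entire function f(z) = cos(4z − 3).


cos(w) is a linear combination of e^{iw} and e^{−iw} (or e^w, e^{−w} in the hyperbolic case), so |cos(w)| ≤ e^{|w|}. With w = 4z − 3, |w| ≤ 4|z| + 3 = 4r + 3 on |z| = r, giving M(r) ≤ e^{4r + 3}, so ρ ≤ 1. On a suitable ray (z = it for sin/cos; z = t for sinh/cosh, t real → ∞), |cos(4z − 3)| grows like e^{4|t|}/2, so ρ ≥ 1. Hence ρ = 1.
Therefore ρ = 1.

Order ρ = 1.


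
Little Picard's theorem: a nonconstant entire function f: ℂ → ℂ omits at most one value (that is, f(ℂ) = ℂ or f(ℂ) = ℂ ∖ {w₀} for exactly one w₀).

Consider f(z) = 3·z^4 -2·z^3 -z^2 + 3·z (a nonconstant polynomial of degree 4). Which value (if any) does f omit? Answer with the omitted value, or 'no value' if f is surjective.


Little Picard bounds the complement of f(ℂ) to at most one point.
For every w ∈ ℂ, the equation p(z) − w = 0 is a nonconstant polynomial in z and hence has at least one root by the fundamental theorem of algebra. So p is surjective onto ℂ, omitting no value.

Omitted value: no value.


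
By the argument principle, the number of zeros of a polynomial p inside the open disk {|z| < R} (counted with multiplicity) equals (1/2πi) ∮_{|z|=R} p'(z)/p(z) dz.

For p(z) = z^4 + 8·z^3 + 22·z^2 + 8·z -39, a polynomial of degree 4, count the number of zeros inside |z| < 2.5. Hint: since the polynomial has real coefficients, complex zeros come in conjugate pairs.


The zeros of p are: -3, (-3 + 2i), (-3 - 2i), 1.
Their magnitudes are: 3, 3.606, 3.606, 1.
Zeros with |z| < R = 2.5: 1.
Count = 1.
By the argument principle, (1/2πi) ∮_{|z|=R} p'(z)/p(z) dz equals exactly this count.

Number of zeros inside |z| < 2.5: 1.


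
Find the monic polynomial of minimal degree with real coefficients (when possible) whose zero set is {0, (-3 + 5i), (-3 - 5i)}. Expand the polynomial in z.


The polynomial is p(z) = ∏_{α ∈ S} (z − α), where S = {0, (-3 + 5i), (-3 - 5i)}.
Expanding the product yields: p(z) = z^3 + 6·z^2 + 34·z.
Note conjugate pairs combine to real quadratics: (z − (-3+5i))(z − (-3−5i)) = z² + 6z + 34.
The resulting polynomial has degree 3 and real coefficients as required.

p(z) = z^3 + 6·z^2 + 34·z.


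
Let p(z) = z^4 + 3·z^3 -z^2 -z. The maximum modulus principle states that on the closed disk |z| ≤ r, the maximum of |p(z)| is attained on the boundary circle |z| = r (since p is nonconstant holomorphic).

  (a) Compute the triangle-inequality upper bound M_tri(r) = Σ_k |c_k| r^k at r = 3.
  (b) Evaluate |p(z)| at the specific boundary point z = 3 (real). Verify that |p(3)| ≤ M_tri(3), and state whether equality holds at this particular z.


Coefficients: c_0 = 0, c_1 = -1, c_2 = -1, c_3 = 3, c_4 = 1. Radius r = 3.
Part (a). Triangle bound: M_tri(r) = Σ_k |c_k| r^k
  = |0|·3^0 + |-1|·3^1 + |-1|·3^2 + |3|·3^3 + |1|·3^4
  = 0 + 3 + 9 + 81 + 81 = 174.
This bounds M(r) := max_{|z|=r} |p(z)| from above; equality holds iff all terms c_k z^k can be made to align in phase at a single z on |z|=r.
Part (b). At z = 3 (real, on the circle |z| = r):
  p(3) = (0)·3^0 + (-1)·3^1 + (-1)·3^2 + (3)·3^3 + (1)·3^4 = 150.
  |p(3)| = 150.
Check: |p(3)| = 150 ≤ 174 = M_tri(3). ✓ Equality does not hold at z = 3 (the coefficients have mixed signs, so the terms do not all align in phase there).

M_tri(3) = 174; |p(3)| = 150; equality at z=3: no.


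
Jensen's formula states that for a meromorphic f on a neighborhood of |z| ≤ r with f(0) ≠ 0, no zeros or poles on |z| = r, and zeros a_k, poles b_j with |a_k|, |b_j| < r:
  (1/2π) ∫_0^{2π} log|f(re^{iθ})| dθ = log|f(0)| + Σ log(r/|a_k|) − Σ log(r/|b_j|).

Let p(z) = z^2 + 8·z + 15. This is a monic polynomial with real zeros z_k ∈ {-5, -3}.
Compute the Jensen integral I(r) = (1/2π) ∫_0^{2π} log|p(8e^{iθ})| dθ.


Zeros: -5, -3; r = 8.
Inside |z| < r: -5, -3. Outside (|z| ≥ r): ∅.
p(0) = 15, so log|p(0)| = log(15) = 2.7081.
Apply Jensen: I(r) = log|p(0)| + Σ_k log(r/|z_k|), summed over zeros inside |z| < r.
  log(r/|z_k|) for z_k = -5: log(8/5) = 0.4700
  log(r/|z_k|) for z_k = -3: log(8/3) = 0.9808
Sum over inside zeros: 1.4508.
I(r) = log|p(0)| + (inside sum) = 2.7081 + 1.4508 = 4.1589.
Closed form (all zeros inside, monic): I(r) = n·log(r) = 2·log(8) = 4.1589. ✓

I(r) ≈ 4.1589.


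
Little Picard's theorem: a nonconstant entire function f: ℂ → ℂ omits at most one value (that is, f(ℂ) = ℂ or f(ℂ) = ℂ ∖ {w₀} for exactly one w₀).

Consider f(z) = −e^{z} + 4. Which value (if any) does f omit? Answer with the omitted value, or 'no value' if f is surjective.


Little Picard bounds the complement of f(ℂ) to at most one point.
e^{z} is never zero on ℂ, so -1·e^{z} takes every value in ℂ ∖ {0}. Adding 4 shifts the range to ℂ ∖ {4}. Thus f omits exactly the value 4.

Omitted value: 4.


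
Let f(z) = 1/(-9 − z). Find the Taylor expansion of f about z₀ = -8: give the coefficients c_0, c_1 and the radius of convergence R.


Let w = z − z₀, so z = z₀ + w.
Then -9 − z = -9 − (z₀ + w) = (-9 − z₀) − w = -1 − w.
f(z) = 1/(-1 − w) = (1/(-1)) · 1/(1 − w/(-1)) = Σ_{n≥0} w^n / (-1)^(n+1).
So c_n = 1/(-1)^(n+1):
  c_0 = 1/(-1)^1 = -1.
  c_1 = 1/(-1)^2 = 1.
The series is valid for |w/d| < 1, i.e. |z − z₀| < |d|.
Radius of convergence: R = |-9 − z₀| = |-1| = 1 (distance from z₀ to the singularity z = -9).

c_0 = -1, c_1 = 1; R = 1.


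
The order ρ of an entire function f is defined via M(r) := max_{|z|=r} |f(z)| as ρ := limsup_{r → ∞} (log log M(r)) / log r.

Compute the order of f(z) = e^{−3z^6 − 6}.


|e^{−3z^6 − 6}| = e^{Re(-3·z^6) + -6} ≤ e^{3|z|^6 + -6} = e^{3r^6 + -6} on |z| = r, so ρ ≤ 6. Choosing z on |z|=r so that -3·z^6 is real positive (always possible by picking arg z appropriately) gives |f(z)| = e^{3r^6 + -6}, matching the bound. The additive constant -6 does not affect log log M(r) ~ 6·log r. Hence ρ = 6.
Therefore ρ = 6.

Order ρ = 6.


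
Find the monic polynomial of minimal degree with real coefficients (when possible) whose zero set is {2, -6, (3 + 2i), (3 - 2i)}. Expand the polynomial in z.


The polynomial is p(z) = ∏_{α ∈ S} (z − α), where S = {2, -6, (3 + 2i), (3 - 2i)}.
Expanding the product yields: p(z) = z^4 -2·z^3 -23·z^2 + 124·z -156.
Note conjugate pairs combine to real quadratics: (z − (3+2i))(z − (3−2i)) = z² − 6z + 13.
The resulting polynomial has degree 4 and real coefficients as required.

p(z) = z^4 -2·z^3 -23·z^2 + 124·z -156.


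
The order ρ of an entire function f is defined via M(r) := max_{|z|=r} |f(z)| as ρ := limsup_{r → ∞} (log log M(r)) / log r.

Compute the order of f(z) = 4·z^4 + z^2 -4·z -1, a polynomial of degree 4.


|f(z)| ≤ Σ|c_k|·r^k = O(r^4) as r → ∞. Polynomial growth is O(e^{r^ε}) for every ε > 0 (since r^4/e^{r^ε} → 0), so ρ ≤ ε for all ε > 0, i.e. ρ = 0. Every nonconstant polynomial has order 0.
Therefore ρ = 0.

Order ρ = 0.


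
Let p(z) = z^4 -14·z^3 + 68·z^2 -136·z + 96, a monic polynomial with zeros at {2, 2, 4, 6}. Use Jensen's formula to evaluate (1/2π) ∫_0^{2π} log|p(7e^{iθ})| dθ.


Zeros: 2, 2, 4, 6; r = 7.
Inside |z| < r: 2, 2, 4, 6. Outside (|z| ≥ r): ∅.
p(0) = 96, so log|p(0)| = log(96) = 4.5643.
Apply Jensen: I(r) = log|p(0)| + Σ_k log(r/|z_k|), summed over zeros inside |z| < r.
  log(r/|z_k|) for z_k = 2: log(7/2) = 1.2528
  log(r/|z_k|) for z_k = 2: log(7/2) = 1.2528
  log(r/|z_k|) for z_k = 4: log(7/4) = 0.5596
  log(r/|z_k|) for z_k = 6: log(7/6) = 0.1542
Sum over inside zeros: 3.2193.
I(r) = log|p(0)| + (inside sum) = 4.5643 + 3.2193 = 7.7836.
Closed form (all zeros inside, monic): I(r) = n·log(r) = 4·log(7) = 7.7836. ✓

I(r) ≈ 7.7836.


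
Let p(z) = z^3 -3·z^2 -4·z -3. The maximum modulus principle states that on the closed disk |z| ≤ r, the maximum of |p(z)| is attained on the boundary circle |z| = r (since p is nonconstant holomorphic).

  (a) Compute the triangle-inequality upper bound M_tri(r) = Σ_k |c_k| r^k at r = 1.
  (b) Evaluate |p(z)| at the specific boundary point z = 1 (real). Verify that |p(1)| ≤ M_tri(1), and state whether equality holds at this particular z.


Coefficients: c_0 = -3, c_1 = -4, c_2 = -3, c_3 = 1. Radius r = 1.
Part (a). Triangle bound: M_tri(r) = Σ_k |c_k| r^k
  = |-3|·1^0 + |-4|·1^1 + |-3|·1^2 + |1|·1^3
  = 3 + 4 + 3 + 1 = 11.
This bounds M(r) := max_{|z|=r} |p(z)| from above; equality holds iff all terms c_k z^k can be made to align in phase at a single z on |z|=r.
Part (b). At z = 1 (real, on the circle |z| = r):
  p(1) = (-3)·1^0 + (-4)·1^1 + (-3)·1^2 + (1)·1^3 = -9.
  |p(1)| = 9.
Check: |p(1)| = 9 ≤ 11 = M_tri(1). ✓ Equality does not hold at z = 1 (the coefficients have mixed signs, so the terms do not all align in phase there).

M_tri(1) = 11; |p(1)| = 9; equality at z=1: no.


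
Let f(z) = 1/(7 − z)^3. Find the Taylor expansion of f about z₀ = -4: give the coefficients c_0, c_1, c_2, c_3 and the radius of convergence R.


Let w = z − z₀, so z = z₀ + w.
Then 7 − z = 7 − (z₀ + w) = (7 − z₀) − w = 11 − w.
f(z) = 1/(11 − w)^3 = (1/(11)^3) · (1 − w/(11))^{−3}.
By the binomial series (1−u)^{−3} = Σ_{n≥0} C(n+2, 2) u^n for |u|<1, with u = w/(11):
  c_n = C(n+2, 2) / (11)^(n+3).
  c_0 = 1/(11)^3 = 1/1331.
  c_1 = 3/(11)^4 = 3/14641.
  c_2 = 6/(11)^5 = 6/161051.
  c_3 = 10/(11)^6 = 10/1771561.
The series is valid for |w/d| < 1, i.e. |z − z₀| < |d|.
Radius of convergence: R = |7 − z₀| = |11| = 11 (distance from z₀ to the singularity z = 7).

c_0 = 1/1331, c_1 = 3/14641, c_2 = 6/161051, c_3 = 10/1771561; R = 11.


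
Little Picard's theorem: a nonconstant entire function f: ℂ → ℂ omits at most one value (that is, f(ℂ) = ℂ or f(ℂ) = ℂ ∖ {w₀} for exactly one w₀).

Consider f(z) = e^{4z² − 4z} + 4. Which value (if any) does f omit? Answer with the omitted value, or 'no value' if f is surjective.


Little Picard bounds the complement of f(ℂ) to at most one point.
The exponent g(z) = 4z² − 4z is a nonconstant polynomial, hence surjective onto ℂ. So e^{g(z)} takes every value in {e^w : w ∈ ℂ} = ℂ ∖ {0}. Adding 4 shifts the range to ℂ ∖ {4}. f omits exactly 4.

Omitted value: 4.


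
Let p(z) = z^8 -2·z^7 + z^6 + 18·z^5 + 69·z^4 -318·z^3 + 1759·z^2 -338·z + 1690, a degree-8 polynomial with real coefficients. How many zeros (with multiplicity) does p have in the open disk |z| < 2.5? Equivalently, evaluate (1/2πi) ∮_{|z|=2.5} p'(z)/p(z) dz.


The zeros of p are: (0 + 1i), (0 - 1i), (3 + 2i), (3 - 2i), (1 + 3i), (1 - 3i), (-3 + 2i), (-3 - 2i).
Their magnitudes are: 1, 1, 3.606, 3.606, 3.162, 3.162, 3.606, 3.606.
Zeros with |z| < R = 2.5: (0 + 1i), (0 - 1i).
Count = 2.
By the argument principle, (1/2πi) ∮_{|z|=R} p'(z)/p(z) dz equals exactly this count.

Number of zeros inside |z| < 2.5: 2.


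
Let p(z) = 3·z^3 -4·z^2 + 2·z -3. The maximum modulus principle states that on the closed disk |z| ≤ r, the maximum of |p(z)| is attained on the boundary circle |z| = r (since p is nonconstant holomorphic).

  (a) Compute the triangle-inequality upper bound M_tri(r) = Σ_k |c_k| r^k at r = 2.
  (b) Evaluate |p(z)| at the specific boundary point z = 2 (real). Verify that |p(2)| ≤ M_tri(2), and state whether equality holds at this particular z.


Coefficients: c_0 = -3, c_1 = 2, c_2 = -4, c_3 = 3. Radius r = 2.
Part (a). Triangle bound: M_tri(r) = Σ_k |c_k| r^k
  = |-3|·2^0 + |2|·2^1 + |-4|·2^2 + |3|·2^3
  = 3 + 4 + 16 + 24 = 47.
This bounds M(r) := max_{|z|=r} |p(z)| from above; equality holds iff all terms c_k z^k can be made to align in phase at a single z on |z|=r.
Part (b). At z = 2 (real, on the circle |z| = r):
  p(2) = (-3)·2^0 + (2)·2^1 + (-4)·2^2 + (3)·2^3 = 9.
  |p(2)| = 9.
Check: |p(2)| = 9 ≤ 47 = M_tri(2). ✓ Equality does not hold at z = 2 (the coefficients have mixed signs, so the terms do not all align in phase there).

M_tri(2) = 47; |p(2)| = 9; equality at z=2: no.


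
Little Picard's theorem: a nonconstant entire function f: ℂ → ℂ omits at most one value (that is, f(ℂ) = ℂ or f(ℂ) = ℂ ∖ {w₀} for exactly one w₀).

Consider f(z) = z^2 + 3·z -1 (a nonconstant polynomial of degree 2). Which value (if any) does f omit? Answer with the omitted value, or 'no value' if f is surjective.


Little Picard bounds the complement of f(ℂ) to at most one point.
For every w ∈ ℂ, the equation p(z) − w = 0 is a nonconstant polynomial in z and hence has at least one root by the fundamental theorem of algebra. So p is surjective onto ℂ, omitting no value.

Omitted value: no value.


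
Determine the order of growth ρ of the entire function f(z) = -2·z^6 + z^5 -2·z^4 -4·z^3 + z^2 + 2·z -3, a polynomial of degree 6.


|f(z)| ≤ Σ|c_k|·r^k = O(r^6) as r → ∞. Polynomial growth is O(e^{r^ε}) for every ε > 0 (since r^6/e^{r^ε} → 0), so ρ ≤ ε for all ε > 0, i.e. ρ = 0. Every nonconstant polynomial has order 0.
Therefore ρ = 0.

Order ρ = 0.


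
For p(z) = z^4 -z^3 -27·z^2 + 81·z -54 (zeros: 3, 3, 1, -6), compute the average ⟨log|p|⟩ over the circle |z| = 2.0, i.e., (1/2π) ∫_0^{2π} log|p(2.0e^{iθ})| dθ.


Zeros: -6, 1, 3, 3; r = 2.0.
Inside |z| < r: 1. Outside (|z| ≥ r): -6, 3, 3.
p(0) = -54, so log|p(0)| = log(54) = 3.9890.
Apply Jensen: I(r) = log|p(0)| + Σ_k log(r/|z_k|), summed over zeros inside |z| < r.
  log(r/|z_k|) for z_k = 1: log(2.0/1) = 0.6931
  Outside zeros (-6, 3, 3) contribute nothing to the Jensen sum.
Sum over inside zeros: 0.6931.
I(r) = log|p(0)| + (inside sum) = 3.9890 + 0.6931 = 4.6821.
Note: since some zeros are outside |z| ≤ r, the simplified n·log(r) form does NOT apply — only the inside zeros contribute.

I(r) ≈ 4.6821.


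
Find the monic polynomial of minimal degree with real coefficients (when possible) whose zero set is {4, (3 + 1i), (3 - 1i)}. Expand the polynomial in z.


The polynomial is p(z) = ∏_{α ∈ S} (z − α), where S = {4, (3 + 1i), (3 - 1i)}.
Expanding the product yields: p(z) = z^3 -10·z^2 + 34·z -40.
Note conjugate pairs combine to real quadratics: (z − (3+1i))(z − (3−1i)) = z² − 6z + 10.
The resulting polynomial has degree 3 and real coefficients as required.

p(z) = z^3 -10·z^2 + 34·z -40.


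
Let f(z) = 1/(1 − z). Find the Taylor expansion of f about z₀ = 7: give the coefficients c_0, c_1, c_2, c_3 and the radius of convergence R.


Let w = z − z₀, so z = z₀ + w.
Then 1 − z = 1 − (z₀ + w) = (1 − z₀) − w = -6 − w.
f(z) = 1/(-6 − w) = (1/(-6)) · 1/(1 − w/(-6)) = Σ_{n≥0} w^n / (-6)^(n+1).
So c_n = 1/(-6)^(n+1):
  c_0 = 1/(-6)^1 = -1/6.
  c_1 = 1/(-6)^2 = 1/36.
  c_2 = 1/(-6)^3 = -1/216.
  c_3 = 1/(-6)^4 = 1/1296.
The series is valid for |w/d| < 1, i.e. |z − z₀| < |d|.
Radius of convergence: R = |1 − z₀| = |-6| = 6 (distance from z₀ to the singularity z = 1).

c_0 = -1/6, c_1 = 1/36, c_2 = -1/216, c_3 = 1/1296; R = 6.


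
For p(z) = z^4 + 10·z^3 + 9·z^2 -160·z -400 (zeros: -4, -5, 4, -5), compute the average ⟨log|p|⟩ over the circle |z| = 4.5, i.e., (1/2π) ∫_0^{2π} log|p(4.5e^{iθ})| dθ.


Zeros: -5, -5, -4, 4; r = 4.5.
Inside |z| < r: -4, 4. Outside (|z| ≥ r): -5, -5.
p(0) = -400, so log|p(0)| = log(400) = 5.9915.
Apply Jensen: I(r) = log|p(0)| + Σ_k log(r/|z_k|), summed over zeros inside |z| < r.
  log(r/|z_k|) for z_k = -4: log(4.5/4) = 0.1178
  log(r/|z_k|) for z_k = 4: log(4.5/4) = 0.1178
  Outside zeros (-5, -5) contribute nothing to the Jensen sum.
Sum over inside zeros: 0.2356.
I(r) = log|p(0)| + (inside sum) = 5.9915 + 0.2356 = 6.2270.
Note: since some zeros are outside |z| ≤ r, the simplified n·log(r) form does NOT apply — only the inside zeros contribute.

I(r) ≈ 6.2270.


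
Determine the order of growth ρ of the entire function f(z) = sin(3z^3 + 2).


Write sin(w) = (e^{iw} ± e^{−iw})/(2 or 2i), so |sin(w)| ≤ e^{|w|}. With w = 3z^3 + 2, |w| ≤ 3r^3 + 2 on |z|=r, giving M(r) ≤ e^{3r^3 + 2} and ρ ≤ 3. For the lower bound, choose z on |z|=r with 3z^3 purely imaginary of modulus 3r^3; then |sin(3z^3 + 2)| grows like e^{3r^3}/2, so ρ ≥ 3. Hence ρ = 3.
Therefore ρ = 3.

Order ρ = 3.


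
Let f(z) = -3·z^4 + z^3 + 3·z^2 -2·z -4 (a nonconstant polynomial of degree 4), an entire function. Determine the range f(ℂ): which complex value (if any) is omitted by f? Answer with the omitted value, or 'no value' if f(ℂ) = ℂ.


Little Picard bounds the complement of f(ℂ) to at most one point.
For every w ∈ ℂ, the equation p(z) − w = 0 is a nonconstant polynomial in z and hence has at least one root by the fundamental theorem of algebra. So p is surjective onto ℂ, omitting no value.

Omitted value: no value.


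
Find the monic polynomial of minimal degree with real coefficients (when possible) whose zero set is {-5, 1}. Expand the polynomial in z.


The polynomial is p(z) = ∏_{α ∈ S} (z − α), where S = {-5, 1}.
Expanding the product yields: p(z) = z^2 + 4·z -5.
The resulting polynomial has degree 2 and real coefficients as required.

p(z) = z^2 + 4·z -5.


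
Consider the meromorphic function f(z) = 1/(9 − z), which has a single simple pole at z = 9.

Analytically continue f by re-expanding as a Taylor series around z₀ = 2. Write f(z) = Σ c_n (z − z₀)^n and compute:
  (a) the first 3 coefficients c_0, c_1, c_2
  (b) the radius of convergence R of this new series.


Let w = z − z₀, so z = z₀ + w.
Then 9 − z = 9 − (z₀ + w) = (9 − z₀) − w = 7 − w.
f(z) = 1/(7 − w) = (1/(7)) · 1/(1 − w/(7)) = Σ_{n≥0} w^n / (7)^(n+1).
So c_n = 1/(7)^(n+1):
  c_0 = 1/(7)^1 = 1/7.
  c_1 = 1/(7)^2 = 1/49.
  c_2 = 1/(7)^3 = 1/343.
The series is valid for |w/d| < 1, i.e. |z − z₀| < |d|.
Radius of convergence: R = |9 − z₀| = |7| = 7 (distance from z₀ to the singularity z = 9).

c_0 = 1/7, c_1 = 1/49, c_2 = 1/343; R = 7.


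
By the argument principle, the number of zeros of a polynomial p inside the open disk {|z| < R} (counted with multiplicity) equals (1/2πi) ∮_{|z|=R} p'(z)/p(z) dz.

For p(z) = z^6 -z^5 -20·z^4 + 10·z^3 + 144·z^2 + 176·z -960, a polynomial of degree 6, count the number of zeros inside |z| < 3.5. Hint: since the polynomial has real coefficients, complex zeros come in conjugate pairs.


The zeros of p are: (-2 + 2i), (-2 - 2i), -4, (3 + 1i), (3 - 1i), 3.
Their magnitudes are: 2.828, 2.828, 4, 3.162, 3.162, 3.
Zeros with |z| < R = 3.5: (-2 + 2i), (-2 - 2i), (3 + 1i), (3 - 1i), 3.
Count = 5.
By the argument principle, (1/2πi) ∮_{|z|=R} p'(z)/p(z) dz equals exactly this count.

Number of zeros inside |z| < 3.5: 5.


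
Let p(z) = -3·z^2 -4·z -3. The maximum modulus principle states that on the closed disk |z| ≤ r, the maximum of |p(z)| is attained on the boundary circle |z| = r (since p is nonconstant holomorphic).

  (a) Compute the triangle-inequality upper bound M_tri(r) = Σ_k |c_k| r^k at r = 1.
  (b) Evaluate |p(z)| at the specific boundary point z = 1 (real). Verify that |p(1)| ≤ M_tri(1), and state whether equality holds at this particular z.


Coefficients: c_0 = -3, c_1 = -4, c_2 = -3. Radius r = 1.
Part (a). Triangle bound: M_tri(r) = Σ_k |c_k| r^k
  = |-3|·1^0 + |-4|·1^1 + |-3|·1^2
  = 3 + 4 + 3 = 10.
This bounds M(r) := max_{|z|=r} |p(z)| from above; equality holds iff all terms c_k z^k can be made to align in phase at a single z on |z|=r.
Part (b). At z = 1 (real, on the circle |z| = r):
  p(1) = (-3)·1^0 + (-4)·1^1 + (-3)·1^2 = -10.
  |p(1)| = 10.
Since all nonzero coefficients share the same sign, |p(1)| = 10 = M_tri(1); the triangle bound is attained at z = 1, so in fact M(r) = 10.

M_tri(1) = 10; |p(1)| = 10; equality at z=1: yes.


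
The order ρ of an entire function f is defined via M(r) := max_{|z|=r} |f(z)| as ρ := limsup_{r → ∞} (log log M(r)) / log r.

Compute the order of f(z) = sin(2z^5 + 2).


Write sin(w) = (e^{iw} ± e^{−iw})/(2 or 2i), so |sin(w)| ≤ e^{|w|}. With w = 2z^5 + 2, |w| ≤ 2r^5 + 2 on |z|=r, giving M(r) ≤ e^{2r^5 + 2} and ρ ≤ 5. For the lower bound, choose z on |z|=r with 2z^5 purely imaginary of modulus 2r^5; then |sin(2z^5 + 2)| grows like e^{2r^5}/2, so ρ ≥ 5. Hence ρ = 5.
Therefore ρ = 5.

Order ρ = 5.


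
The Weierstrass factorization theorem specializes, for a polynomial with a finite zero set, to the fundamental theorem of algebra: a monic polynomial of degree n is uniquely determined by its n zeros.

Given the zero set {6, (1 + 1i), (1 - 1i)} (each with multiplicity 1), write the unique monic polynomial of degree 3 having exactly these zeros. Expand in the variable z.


The polynomial is p(z) = ∏_{α ∈ S} (z − α), where S = {6, (1 + 1i), (1 - 1i)}.
Expanding the product yields: p(z) = z^3 -8·z^2 + 14·z -12.
Note conjugate pairs combine to real quadratics: (z − (1+1i))(z − (1−1i)) = z² − 2z + 2.
The resulting polynomial has degree 3 and real coefficients as required.

p(z) = z^3 -8·z^2 + 14·z -12.


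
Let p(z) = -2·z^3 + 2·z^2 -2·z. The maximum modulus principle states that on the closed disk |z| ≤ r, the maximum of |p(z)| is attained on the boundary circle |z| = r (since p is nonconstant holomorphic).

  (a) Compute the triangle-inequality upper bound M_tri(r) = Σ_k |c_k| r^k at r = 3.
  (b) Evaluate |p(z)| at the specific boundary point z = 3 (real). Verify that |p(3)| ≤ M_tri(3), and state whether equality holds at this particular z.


Coefficients: c_0 = 0, c_1 = -2, c_2 = 2, c_3 = -2. Radius r = 3.
Part (a). Triangle bound: M_tri(r) = Σ_k |c_k| r^k
  = |0|·3^0 + |-2|·3^1 + |2|·3^2 + |-2|·3^3
  = 0 + 6 + 18 + 54 = 78.
This bounds M(r) := max_{|z|=r} |p(z)| from above; equality holds iff all terms c_k z^k can be made to align in phase at a single z on |z|=r.
Part (b). At z = 3 (real, on the circle |z| = r):
  p(3) = (0)·3^0 + (-2)·3^1 + (2)·3^2 + (-2)·3^3 = -42.
  |p(3)| = 42.
Check: |p(3)| = 42 ≤ 78 = M_tri(3). ✓ Equality does not hold at z = 3 (the coefficients have mixed signs, so the terms do not all align in phase there).

M_tri(3) = 78; |p(3)| = 42; equality at z=3: no.


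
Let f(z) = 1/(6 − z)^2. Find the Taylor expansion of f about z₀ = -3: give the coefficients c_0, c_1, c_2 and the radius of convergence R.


Let w = z − z₀, so z = z₀ + w.
Then 6 − z = 6 − (z₀ + w) = (6 − z₀) − w = 9 − w.
f(z) = 1/(9 − w)^2 = (1/(9)^2) · (1 − w/(9))^{−2}.
By the binomial series (1−u)^{−2} = Σ_{n≥0} C(n+1, 1) u^n for |u|<1, with u = w/(9):
  c_n = C(n+1, 1) / (9)^(n+2).
  c_0 = 1/(9)^2 = 1/81.
  c_1 = 2/(9)^3 = 2/729.
  c_2 = 3/(9)^4 = 1/2187.
The series is valid for |w/d| < 1, i.e. |z − z₀| < |d|.
Radius of convergence: R = |6 − z₀| = |9| = 9 (distance from z₀ to the singularity z = 6).

c_0 = 1/81, c_1 = 2/729, c_2 = 1/2187; R = 9.


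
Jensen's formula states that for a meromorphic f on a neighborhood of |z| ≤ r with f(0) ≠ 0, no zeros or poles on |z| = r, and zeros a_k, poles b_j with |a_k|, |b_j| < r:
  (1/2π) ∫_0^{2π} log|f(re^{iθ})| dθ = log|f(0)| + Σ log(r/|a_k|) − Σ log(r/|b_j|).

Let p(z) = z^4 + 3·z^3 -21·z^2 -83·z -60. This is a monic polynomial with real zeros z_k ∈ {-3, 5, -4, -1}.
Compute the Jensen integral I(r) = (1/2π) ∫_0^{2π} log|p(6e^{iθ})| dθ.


Zeros: -4, -3, -1, 5; r = 6.
Inside |z| < r: -4, -3, -1, 5. Outside (|z| ≥ r): ∅.
p(0) = -60, so log|p(0)| = log(60) = 4.0943.
Apply Jensen: I(r) = log|p(0)| + Σ_k log(r/|z_k|), summed over zeros inside |z| < r.
  log(r/|z_k|) for z_k = -3: log(6/3) = 0.6931
  log(r/|z_k|) for z_k = 5: log(6/5) = 0.1823
  log(r/|z_k|) for z_k = -4: log(6/4) = 0.4055
  log(r/|z_k|) for z_k = -1: log(6/1) = 1.7918
Sum over inside zeros: 3.0727.
I(r) = log|p(0)| + (inside sum) = 4.0943 + 3.0727 = 7.1670.
Closed form (all zeros inside, monic): I(r) = n·log(r) = 4·log(6) = 7.1670. ✓

I(r) ≈ 7.1670.


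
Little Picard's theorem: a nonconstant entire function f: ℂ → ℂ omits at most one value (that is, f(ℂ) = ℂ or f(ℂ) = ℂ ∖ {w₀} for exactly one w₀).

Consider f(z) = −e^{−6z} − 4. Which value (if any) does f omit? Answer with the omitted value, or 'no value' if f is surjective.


Little Picard bounds the complement of f(ℂ) to at most one point.
e^{−6z} is never zero on ℂ, so -1·e^{−6z} takes every value in ℂ ∖ {0}. Adding -4 shifts the range to ℂ ∖ {-4}. Thus f omits exactly the value -4.

Omitted value: -4.


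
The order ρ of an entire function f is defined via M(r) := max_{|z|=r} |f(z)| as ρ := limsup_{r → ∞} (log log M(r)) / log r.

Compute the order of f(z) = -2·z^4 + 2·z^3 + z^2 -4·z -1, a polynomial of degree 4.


|f(z)| ≤ Σ|c_k|·r^k = O(r^4) as r → ∞. Polynomial growth is O(e^{r^ε}) for every ε > 0 (since r^4/e^{r^ε} → 0), so ρ ≤ ε for all ε > 0, i.e. ρ = 0. Every nonconstant polynomial has order 0.
Therefore ρ = 0.

Order ρ = 0.


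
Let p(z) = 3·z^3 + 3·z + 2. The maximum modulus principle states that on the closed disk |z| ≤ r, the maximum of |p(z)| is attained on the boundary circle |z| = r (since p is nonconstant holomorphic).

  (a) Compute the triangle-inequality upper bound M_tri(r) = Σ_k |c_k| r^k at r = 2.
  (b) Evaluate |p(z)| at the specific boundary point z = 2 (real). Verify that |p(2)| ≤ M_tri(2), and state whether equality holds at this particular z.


Coefficients: c_0 = 2, c_1 = 3, c_2 = 0, c_3 = 3. Radius r = 2.
Part (a). Triangle bound: M_tri(r) = Σ_k |c_k| r^k
  = |2|·2^0 + |3|·2^1 + |0|·2^2 + |3|·2^3
  = 2 + 6 + 0 + 24 = 32.
This bounds M(r) := max_{|z|=r} |p(z)| from above; equality holds iff all terms c_k z^k can be made to align in phase at a single z on |z|=r.
Part (b). At z = 2 (real, on the circle |z| = r):
  p(2) = (2)·2^0 + (3)·2^1 + (0)·2^2 + (3)·2^3 = 32.
  |p(2)| = 32.
Since all nonzero coefficients share the same sign, |p(2)| = 32 = M_tri(2); the triangle bound is attained at z = 2, so in fact M(r) = 32.

M_tri(2) = 32; |p(2)| = 32; equality at z=2: yes.


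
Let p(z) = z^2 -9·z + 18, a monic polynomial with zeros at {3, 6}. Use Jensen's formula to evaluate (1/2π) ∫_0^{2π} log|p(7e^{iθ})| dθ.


Zeros: 3, 6; r = 7.
Inside |z| < r: 3, 6. Outside (|z| ≥ r): ∅.
p(0) = 18, so log|p(0)| = log(18) = 2.8904.
Apply Jensen: I(r) = log|p(0)| + Σ_k log(r/|z_k|), summed over zeros inside |z| < r.
  log(r/|z_k|) for z_k = 3: log(7/3) = 0.8473
  log(r/|z_k|) for z_k = 6: log(7/6) = 0.1542
Sum over inside zeros: 1.0014.
I(r) = log|p(0)| + (inside sum) = 2.8904 + 1.0014 = 3.8918.
Closed form (all zeros inside, monic): I(r) = n·log(r) = 2·log(7) = 3.8918. ✓

I(r) ≈ 3.8918.


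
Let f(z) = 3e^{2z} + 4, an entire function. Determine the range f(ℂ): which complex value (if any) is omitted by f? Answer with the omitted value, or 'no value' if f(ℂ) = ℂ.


Little Picard bounds the complement of f(ℂ) to at most one point.
e^{2z} is never zero on ℂ, so 3·e^{2z} takes every value in ℂ ∖ {0}. Adding 4 shifts the range to ℂ ∖ {4}. Thus f omits exactly the value 4.

Omitted value: 4.


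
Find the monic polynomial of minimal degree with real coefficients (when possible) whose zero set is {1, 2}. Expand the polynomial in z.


The polynomial is p(z) = ∏_{α ∈ S} (z − α), where S = {1, 2}.
Expanding the product yields: p(z) = z^2 -3·z + 2.
The resulting polynomial has degree 2 and real coefficients as required.

p(z) = z^2 -3·z + 2.


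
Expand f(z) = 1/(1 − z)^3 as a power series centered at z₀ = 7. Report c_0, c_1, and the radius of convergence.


Let w = z − z₀, so z = z₀ + w.
Then 1 − z = 1 − (z₀ + w) = (1 − z₀) − w = -6 − w.
f(z) = 1/(-6 − w)^3 = (1/(-6)^3) · (1 − w/(-6))^{−3}.
By the binomial series (1−u)^{−3} = Σ_{n≥0} C(n+2, 2) u^n for |u|<1, with u = w/(-6):
  c_n = C(n+2, 2) / (-6)^(n+3).
  c_0 = 1/(-6)^3 = -1/216.
  c_1 = 3/(-6)^4 = 1/432.
The series is valid for |w/d| < 1, i.e. |z − z₀| < |d|.
Radius of convergence: R = |1 − z₀| = |-6| = 6 (distance from z₀ to the singularity z = 1).

c_0 = -1/216, c_1 = 1/432; R = 6.


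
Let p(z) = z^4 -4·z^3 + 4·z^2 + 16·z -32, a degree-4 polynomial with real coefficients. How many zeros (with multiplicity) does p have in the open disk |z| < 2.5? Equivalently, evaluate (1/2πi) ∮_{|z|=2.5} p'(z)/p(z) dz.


The zeros of p are: (2 + 2i), (2 - 2i), 2, -2.
Their magnitudes are: 2.828, 2.828, 2, 2.
Zeros with |z| < R = 2.5: 2, -2.
Count = 2.
By the argument principle, (1/2πi) ∮_{|z|=R} p'(z)/p(z) dz equals exactly this count.

Number of zeros inside |z| < 2.5: 2.


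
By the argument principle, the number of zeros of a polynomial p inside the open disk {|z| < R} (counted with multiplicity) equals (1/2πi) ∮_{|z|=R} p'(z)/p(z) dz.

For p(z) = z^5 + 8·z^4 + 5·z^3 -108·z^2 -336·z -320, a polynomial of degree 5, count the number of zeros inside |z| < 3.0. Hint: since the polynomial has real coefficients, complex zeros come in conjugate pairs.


The zeros of p are: (-2 + 1i), (-2 - 1i), -4, -4, 4.
Their magnitudes are: 2.236, 2.236, 4, 4, 4.
Zeros with |z| < R = 3.0: (-2 + 1i), (-2 - 1i).
Count = 2.
By the argument principle, (1/2πi) ∮_{|z|=R} p'(z)/p(z) dz equals exactly this count.

Number of zeros inside |z| < 3.0: 2.


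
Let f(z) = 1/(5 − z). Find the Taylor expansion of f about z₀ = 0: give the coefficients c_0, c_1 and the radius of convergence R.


Let w = z − z₀, so z = z₀ + w.
Then 5 − z = 5 − (z₀ + w) = (5 − z₀) − w = 5 − w.
f(z) = 1/(5 − w) = (1/(5)) · 1/(1 − w/(5)) = Σ_{n≥0} w^n / (5)^(n+1).
So c_n = 1/(5)^(n+1):
  c_0 = 1/(5)^1 = 1/5.
  c_1 = 1/(5)^2 = 1/25.
The series is valid for |w/d| < 1, i.e. |z − z₀| < |d|.
Radius of convergence: R = |5 − z₀| = |5| = 5 (distance from z₀ to the singularity z = 5).

c_0 = 1/5, c_1 = 1/25; R = 5.


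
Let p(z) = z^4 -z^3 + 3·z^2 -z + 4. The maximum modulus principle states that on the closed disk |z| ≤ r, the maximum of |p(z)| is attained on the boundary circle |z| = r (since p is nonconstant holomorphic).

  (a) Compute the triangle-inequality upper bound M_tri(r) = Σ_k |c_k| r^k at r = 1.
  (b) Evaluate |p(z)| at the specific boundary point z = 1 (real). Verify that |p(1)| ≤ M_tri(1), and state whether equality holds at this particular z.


Coefficients: c_0 = 4, c_1 = -1, c_2 = 3, c_3 = -1, c_4 = 1. Radius r = 1.
Part (a). Triangle bound: M_tri(r) = Σ_k |c_k| r^k
  = |4|·1^0 + |-1|·1^1 + |3|·1^2 + |-1|·1^3 + |1|·1^4
  = 4 + 1 + 3 + 1 + 1 = 10.
This bounds M(r) := max_{|z|=r} |p(z)| from above; equality holds iff all terms c_k z^k can be made to align in phase at a single z on |z|=r.
Part (b). At z = 1 (real, on the circle |z| = r):
  p(1) = (4)·1^0 + (-1)·1^1 + (3)·1^2 + (-1)·1^3 + (1)·1^4 = 6.
  |p(1)| = 6.
Check: |p(1)| = 6 ≤ 10 = M_tri(1). ✓ Equality does not hold at z = 1 (the coefficients have mixed signs, so the terms do not all align in phase there).

M_tri(1) = 10; |p(1)| = 6; equality at z=1: no.


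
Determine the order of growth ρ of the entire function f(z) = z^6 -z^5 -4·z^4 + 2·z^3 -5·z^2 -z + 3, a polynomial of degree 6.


|f(z)| ≤ Σ|c_k|·r^k = O(r^6) as r → ∞. Polynomial growth is O(e^{r^ε}) for every ε > 0 (since r^6/e^{r^ε} → 0), so ρ ≤ ε for all ε > 0, i.e. ρ = 0. Every nonconstant polynomial has order 0.
Therefore ρ = 0.

Order ρ = 0.


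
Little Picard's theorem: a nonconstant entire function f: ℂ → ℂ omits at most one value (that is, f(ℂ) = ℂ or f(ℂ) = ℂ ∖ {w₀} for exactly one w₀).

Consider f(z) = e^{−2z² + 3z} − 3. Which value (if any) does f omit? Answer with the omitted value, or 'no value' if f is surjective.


Little Picard bounds the complement of f(ℂ) to at most one point.
The exponent g(z) = −2z² + 3z is a nonconstant polynomial, hence surjective onto ℂ. So e^{g(z)} takes every value in {e^w : w ∈ ℂ} = ℂ ∖ {0}. Adding -3 shifts the range to ℂ ∖ {-3}. f omits exactly -3.

Omitted value: -3.


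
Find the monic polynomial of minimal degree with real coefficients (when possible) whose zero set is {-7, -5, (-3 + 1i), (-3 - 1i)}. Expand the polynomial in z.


The polynomial is p(z) = ∏_{α ∈ S} (z − α), where S = {-7, -5, (-3 + 1i), (-3 - 1i)}.
Expanding the product yields: p(z) = z^4 + 18·z^3 + 117·z^2 + 330·z + 350.
Note conjugate pairs combine to real quadratics: (z − (-3+1i))(z − (-3−1i)) = z² + 6z + 10.
The resulting polynomial has degree 4 and real coefficients as required.

p(z) = z^4 + 18·z^3 + 117·z^2 + 330·z + 350.


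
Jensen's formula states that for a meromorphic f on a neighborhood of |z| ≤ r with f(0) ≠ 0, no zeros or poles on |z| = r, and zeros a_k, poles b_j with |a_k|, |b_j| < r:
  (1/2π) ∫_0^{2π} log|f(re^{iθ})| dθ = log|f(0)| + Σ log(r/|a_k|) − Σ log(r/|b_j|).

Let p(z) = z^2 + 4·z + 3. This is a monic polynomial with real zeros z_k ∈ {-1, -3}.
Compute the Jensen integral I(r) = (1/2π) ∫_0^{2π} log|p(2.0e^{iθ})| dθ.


Zeros: -3, -1; r = 2.0.
Inside |z| < r: -1. Outside (|z| ≥ r): -3.
p(0) = 3, so log|p(0)| = log(3) = 1.0986.
Apply Jensen: I(r) = log|p(0)| + Σ_k log(r/|z_k|), summed over zeros inside |z| < r.
  log(r/|z_k|) for z_k = -1: log(2.0/1) = 0.6931
  Outside zeros (-3) contribute nothing to the Jensen sum.
Sum over inside zeros: 0.6931.
I(r) = log|p(0)| + (inside sum) = 1.0986 + 0.6931 = 1.7918.
Note: since some zeros are outside |z| ≤ r, the simplified n·log(r) form does NOT apply — only the inside zeros contribute.

I(r) ≈ 1.7918.


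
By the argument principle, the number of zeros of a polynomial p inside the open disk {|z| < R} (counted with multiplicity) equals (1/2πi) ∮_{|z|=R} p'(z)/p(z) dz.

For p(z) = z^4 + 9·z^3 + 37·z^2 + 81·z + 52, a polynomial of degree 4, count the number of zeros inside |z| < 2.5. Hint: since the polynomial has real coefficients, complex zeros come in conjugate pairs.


The zeros of p are: -1, (-2 + 3i), (-2 - 3i), -4.
Their magnitudes are: 1, 3.606, 3.606, 4.
Zeros with |z| < R = 2.5: -1.
Count = 1.
By the argument principle, (1/2πi) ∮_{|z|=R} p'(z)/p(z) dz equals exactly this count.

Number of zeros inside |z| < 2.5: 1.


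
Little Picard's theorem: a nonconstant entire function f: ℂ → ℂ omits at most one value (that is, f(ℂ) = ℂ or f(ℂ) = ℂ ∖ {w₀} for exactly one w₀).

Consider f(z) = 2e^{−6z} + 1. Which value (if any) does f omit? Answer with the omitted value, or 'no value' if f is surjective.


Little Picard bounds the complement of f(ℂ) to at most one point.
e^{−6z} is never zero on ℂ, so 2·e^{−6z} takes every value in ℂ ∖ {0}. Adding 1 shifts the range to ℂ ∖ {1}. Thus f omits exactly the value 1.

Omitted value: 1.


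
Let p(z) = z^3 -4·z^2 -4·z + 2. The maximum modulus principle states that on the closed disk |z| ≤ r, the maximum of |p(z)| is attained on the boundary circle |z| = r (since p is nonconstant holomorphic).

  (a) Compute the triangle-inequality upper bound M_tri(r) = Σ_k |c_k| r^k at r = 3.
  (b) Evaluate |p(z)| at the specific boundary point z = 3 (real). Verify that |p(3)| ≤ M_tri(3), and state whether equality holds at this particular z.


Coefficients: c_0 = 2, c_1 = -4, c_2 = -4, c_3 = 1. Radius r = 3.
Part (a). Triangle bound: M_tri(r) = Σ_k |c_k| r^k
  = |2|·3^0 + |-4|·3^1 + |-4|·3^2 + |1|·3^3
  = 2 + 12 + 36 + 27 = 77.
This bounds M(r) := max_{|z|=r} |p(z)| from above; equality holds iff all terms c_k z^k can be made to align in phase at a single z on |z|=r.
Part (b). At z = 3 (real, on the circle |z| = r):
  p(3) = (2)·3^0 + (-4)·3^1 + (-4)·3^2 + (1)·3^3 = -19.
  |p(3)| = 19.
Check: |p(3)| = 19 ≤ 77 = M_tri(3). ✓ Equality does not hold at z = 3 (the coefficients have mixed signs, so the terms do not all align in phase there).

M_tri(3) = 77; |p(3)| = 19; equality at z=3: no.
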